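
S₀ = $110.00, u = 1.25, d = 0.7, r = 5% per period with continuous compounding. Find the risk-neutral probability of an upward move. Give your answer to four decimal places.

p = 0.6387

Risk-neutral probability p = (e^0.05 − 0.7)/(1.25 − 0.7) = 0.3513/0.5500 = 0.6387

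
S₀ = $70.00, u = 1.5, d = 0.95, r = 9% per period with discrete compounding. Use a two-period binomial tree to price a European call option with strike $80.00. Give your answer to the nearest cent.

Risk-neutral probability p = (1 + 0.09 − 0.95)/(1.5 − 0.95) = 0.1400/0.5500 = 0.2545
Terminal stock prices: S_uu = 157.5, S_ud = 99.75, S_dd = 63.17
Terminal payoffs (S − K): max(77.5, 0) = 77.5, max(19.75, 0) = 19.75, max(-16.83, 0) = 0
Node u (S = 105): V_u = 1/1.09·[0.2545·77.5000 + 0.7455·19.7500] = 31.6055
Node d (S = 66.5): V_d = 1/1.09·[0.2545·19.7500 + 0.7455·0.0000] = 4.6122
Node 0 (S = 70): V_0 = 1/1.09·[0.2545·31.6055 + 0.7455·4.6122] = 10.5351

$10.54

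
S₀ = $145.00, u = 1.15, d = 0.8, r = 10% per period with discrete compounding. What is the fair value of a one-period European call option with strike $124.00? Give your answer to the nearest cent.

$33.31

Risk-neutral probability p = (1 + 0.1 − 0.8)/(1.15 − 0.8) = 0.3000/0.3500 = 0.8571
Terminal stock prices: S_u = 166.8, S_d = 116
Terminal payoffs (S − K): max(42.75, 0) = 42.75, max(-8, 0) = 0
Node 0 (S = 145): V_0 = 1/1.1·[0.8571·42.7500 + 0.1429·0.0000] = 33.3117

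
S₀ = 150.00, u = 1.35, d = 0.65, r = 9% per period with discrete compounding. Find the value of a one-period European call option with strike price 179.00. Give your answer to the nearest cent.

13.55

Risk-neutral probability p = (1 + 0.09 − 0.65)/(1.35 − 0.65) = 0.4400/0.7000 = 0.6286
Terminal stock prices: S_u = 202.5, S_d = 97.5
Terminal payoffs (S − K): max(23.5, 0) = 23.5, max(-81.5, 0) = 0
Node 0 (S = 150): V_0 = 1/1.09·[0.6286·23.5000 + 0.3714·0.0000] = 13.5518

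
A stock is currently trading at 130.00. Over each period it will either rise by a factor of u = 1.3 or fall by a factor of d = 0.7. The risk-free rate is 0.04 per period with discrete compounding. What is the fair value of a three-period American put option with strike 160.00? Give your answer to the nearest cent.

38.99

Risk-neutral probability p = (1 + 0.04 − 0.7)/(1.3 − 0.7) = 0.3400/0.6000 = 0.5667
Terminal stock prices: S_uuu = 285.6, S_uud = 153.8, S_udd = 82.81, S_ddd = 44.59
Terminal payoffs (K − S): max(-125.6, 0) = 0, max(6.21, 0) = 6.21, max(77.19, 0) = 77.19, max(115.4, 0) = 115.4
Node uu (S = 219.7): continuation = 1/1.04·[0.5667·0.0000 + 0.4333·6.2100] = 2.5875; exercise value = 0.0000 ≤ continuation, so V_uu = 2.5875
Node ud (S = 118.3): continuation = 1/1.04·[0.5667·6.2100 + 0.4333·77.1900] = 35.5462; exercise value = 41.7000 > continuation, so V_ud = 41.7000 (exercise)
Node dd (S = 63.7): continuation = 1/1.04·[0.5667·77.1900 + 0.4333·115.4100] = 90.1462; exercise value = 96.3000 > continuation, so V_dd = 96.3000 (exercise)
Node u (S = 169): continuation = 1/1.04·[0.5667·2.5875 + 0.4333·41.7000] = 18.7849; exercise value = 0.0000 ≤ continuation, so V_u = 18.7849
Node d (S = 91): continuation = 1/1.04·[0.5667·41.7000 + 0.4333·96.3000] = 62.8462; exercise value = 69.0000 > continuation, so V_d = 69.0000 (exercise)
Node 0 (S = 130): continuation = 1/1.04·[0.5667·18.7849 + 0.4333·69.0000] = 38.9853; exercise value = 30.0000 ≤ continuation, so V_0 = 38.9853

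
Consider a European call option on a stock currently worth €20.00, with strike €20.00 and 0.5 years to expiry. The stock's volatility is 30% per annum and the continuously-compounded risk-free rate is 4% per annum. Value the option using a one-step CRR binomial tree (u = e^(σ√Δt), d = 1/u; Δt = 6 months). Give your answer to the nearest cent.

€2.29

CRR parameters: u = e^(σ√Δt) = e^(0.3·√0.5) = 1.2363, d = 1/u = 0.8089
Per-period rate: rΔt = 0.04·0.5 = 0.02, so R = e^0.02 = 1.0202
Risk-neutral probability p = (e^0.02 − 0.8089)/(1.2363 − 0.8089) = 0.2113/0.4275 = 0.4944
Terminal stock prices: S_u = 24.73, S_d = 16.18
Terminal payoffs (S − K): max(4.726, 0) = 4.726, max(-3.823, 0) = 0
Node 0 (S = 20): V_0 = e^(−0.02)·[0.4944·4.7262 + 0.5056·0.0000] = 2.2905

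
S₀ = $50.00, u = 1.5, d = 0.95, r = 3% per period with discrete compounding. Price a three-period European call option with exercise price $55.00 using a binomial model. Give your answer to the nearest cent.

Risk-neutral probability p = (1 + 0.03 − 0.95)/(1.5 − 0.95) = 0.0800/0.5500 = 0.1455
Terminal stock prices: S_uuu = 168.8, S_uud = 106.9, S_udd = 67.69, S_ddd = 42.87
Terminal payoffs (S − K): max(113.8, 0) = 113.8, max(51.88, 0) = 51.88, max(12.69, 0) = 12.69, max(-12.13, 0) = 0
Node uu (S = 112.5): V_uu = 1/1.03·[0.1455·113.7500 + 0.8545·51.8750] = 59.1019
Node ud (S = 71.25): V_ud = 1/1.03·[0.1455·51.8750 + 0.8545·12.6875] = 17.8519
Node dd (S = 45.12): V_dd = 1/1.03·[0.1455·12.6875 + 0.8545·0.0000] = 1.7917
Node u (S = 75): V_u = 1/1.03·[0.1455·59.1019 + 0.8545·17.8519] = 23.1572
Node d (S = 47.5): V_d = 1/1.03·[0.1455·17.8519 + 0.8545·1.7917] = 4.0075
Node 0 (S = 50): V_0 = 1/1.03·[0.1455·23.1572 + 0.8545·4.0075] = 6.5951

$6.60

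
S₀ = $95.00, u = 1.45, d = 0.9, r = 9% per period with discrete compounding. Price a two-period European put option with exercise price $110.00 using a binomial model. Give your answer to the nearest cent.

$11.92

Risk-neutral probability p = (1 + 0.09 − 0.9)/(1.45 − 0.9) = 0.1900/0.5500 = 0.3455
Terminal stock prices: S_uu = 199.7, S_ud = 124, S_dd = 76.95
Terminal payoffs (K − S): max(-89.74, 0) = 0, max(-13.98, 0) = 0, max(33.05, 0) = 33.05
Node u (S = 137.8): V_u = 1/1.09·[0.3455·0.0000 + 0.6545·0.0000] = 0.0000
Node d (S = 85.5): V_d = 1/1.09·[0.3455·0.0000 + 0.6545·33.0500] = 19.8465
Node 0 (S = 95): V_0 = 1/1.09·[0.3455·0.0000 + 0.6545·19.8465] = 11.9179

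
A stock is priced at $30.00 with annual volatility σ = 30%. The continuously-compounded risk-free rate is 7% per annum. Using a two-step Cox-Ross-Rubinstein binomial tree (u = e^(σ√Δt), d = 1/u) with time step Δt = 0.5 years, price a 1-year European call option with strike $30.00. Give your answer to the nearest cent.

CRR parameters: u = e^(σ√Δt) = e^(0.3·√0.5) = 1.2363, d = 1/u = 0.8089
Per-period rate: rΔt = 0.07·0.5 = 0.035, so R = e^0.035 = 1.0356
Risk-neutral probability p = (e^0.035 − 0.8089)/(1.2363 − 0.8089) = 0.2268/0.4275 = 0.5305
Terminal stock prices: S_uu = 45.85, S_ud = 30, S_dd = 19.63
Terminal payoffs (S − K): max(15.85, 0) = 15.85, max(0, 0) = 0, max(-10.37, 0) = 0
Node u (S = 37.09): V_u = e^(−0.035)·[0.5305·15.8540 + 0.4695·0.0000] = 8.1212
Node d (S = 24.27): V_d = e^(−0.035)·[0.5305·0.0000 + 0.4695·0.0000] = 0.0000
Node 0 (S = 30): V_0 = e^(−0.035)·[0.5305·8.1212 + 0.4695·0.0000] = 4.1601

$4.16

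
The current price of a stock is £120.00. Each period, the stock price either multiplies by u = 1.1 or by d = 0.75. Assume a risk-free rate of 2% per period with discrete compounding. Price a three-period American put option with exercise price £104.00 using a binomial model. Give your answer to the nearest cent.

Risk-neutral probability p = (1 + 0.02 − 0.75)/(1.1 − 0.75) = 0.2700/0.3500 = 0.7714
Terminal stock prices: S_uuu = 159.7, S_uud = 108.9, S_udd = 74.25, S_ddd = 50.62
Terminal payoffs (K − S): max(-55.72, 0) = 0, max(-4.9, 0) = 0, max(29.75, 0) = 29.75, max(53.38, 0) = 53.38
Node uu (S = 145.2): continuation = 1/1.02·[0.7714·0.0000 + 0.2286·0.0000] = 0.0000; exercise value = 0.0000 ≤ continuation, so V_uu = 0.0000
Node ud (S = 99): continuation = 1/1.02·[0.7714·0.0000 + 0.2286·29.7500] = 6.6667; exercise value = 5.0000 ≤ continuation, so V_ud = 6.6667
Node dd (S = 67.5): continuation = 1/1.02·[0.7714·29.7500 + 0.2286·53.3750] = 34.4608; exercise value = 36.5000 > continuation, so V_dd = 36.5000 (exercise)
Node u (S = 132): continuation = 1/1.02·[0.7714·0.0000 + 0.2286·6.6667] = 1.4939; exercise value = 0.0000 ≤ continuation, so V_u = 1.4939
Node d (S = 90): continuation = 1/1.02·[0.7714·6.6667 + 0.2286·36.5000] = 13.2213; exercise value = 14.0000 > continuation, so V_d = 14.0000 (exercise)
Node 0 (S = 120): continuation = 1/1.02·[0.7714·1.4939 + 0.2286·14.0000] = 4.2671; exercise value = 0.0000 ≤ continuation, so V_0 = 4.2671

£4.27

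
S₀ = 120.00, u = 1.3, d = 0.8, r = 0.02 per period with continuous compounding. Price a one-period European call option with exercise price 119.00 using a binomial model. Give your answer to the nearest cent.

Risk-neutral probability p = (e^0.02 − 0.8)/(1.3 − 0.8) = 0.2202/0.5000 = 0.4404
Terminal stock prices: S_u = 156, S_d = 96
Terminal payoffs (S − K): max(37, 0) = 37, max(-23, 0) = 0
Node 0 (S = 120): V_0 = e^(−0.02)·[0.4404·37.0000 + 0.5596·0.0000] = 15.9722

15.97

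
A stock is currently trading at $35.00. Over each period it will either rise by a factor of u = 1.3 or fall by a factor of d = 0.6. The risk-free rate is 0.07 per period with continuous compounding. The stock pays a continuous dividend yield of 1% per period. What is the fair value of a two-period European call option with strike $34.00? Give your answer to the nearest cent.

Per-period risk-free factor R = e^0.07 = 1.0725; dividend-adjusted growth = e^(0.07−0.01) = 1.0618.
Risk-neutral probability p = (1.0618 − 0.6)/(1.3 − 0.6) = 0.4618/0.7000 = 0.6598
Terminal stock prices: S_uu = 59.15, S_ud = 27.3, S_dd = 12.6
Terminal payoffs (S − K): max(25.15, 0) = 25.15, max(-6.7, 0) = 0, max(-21.4, 0) = 0
Node u (S = 45.5): V_u = e^(−0.07)·[0.6598·25.1500 + 0.3402·0.0000] = 15.4713
Node d (S = 21): V_d = e^(−0.07)·[0.6598·0.0000 + 0.3402·0.0000] = 0.0000
Node 0 (S = 35): V_0 = e^(−0.07)·[0.6598·15.4713 + 0.3402·0.0000] = 9.5174

$9.52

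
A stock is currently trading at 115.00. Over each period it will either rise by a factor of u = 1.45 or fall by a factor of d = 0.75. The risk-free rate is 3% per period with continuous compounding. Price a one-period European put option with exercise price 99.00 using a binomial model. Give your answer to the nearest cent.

Risk-neutral probability p = (e^0.03 − 0.75)/(1.45 − 0.75) = 0.2805/0.7000 = 0.4006
Terminal stock prices: S_u = 166.8, S_d = 86.25
Terminal payoffs (K − S): max(-67.75, 0) = 0, max(12.75, 0) = 12.75
Node 0 (S = 115): V_0 = e^(−0.03)·[0.4006·0.0000 + 0.5994·12.7500] = 7.4159

7.42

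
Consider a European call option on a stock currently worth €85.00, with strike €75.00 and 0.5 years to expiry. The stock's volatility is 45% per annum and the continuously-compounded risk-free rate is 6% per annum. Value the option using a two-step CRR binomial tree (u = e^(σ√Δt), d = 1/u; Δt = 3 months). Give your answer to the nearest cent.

€17.73

CRR parameters: u = e^(σ√Δt) = e^(0.45·√0.25) = 1.2523, d = 1/u = 0.7985
Per-period rate: rΔt = 0.06·0.25 = 0.015, so R = e^0.015 = 1.0151
Risk-neutral probability p = (e^0.015 − 0.7985)/(1.2523 − 0.7985) = 0.2166/0.4538 = 0.4773
Terminal stock prices: S_uu = 133.3, S_ud = 85, S_dd = 54.2
Terminal payoffs (S − K): max(58.31, 0) = 58.31, max(10, 0) = 10, max(-20.8, 0) = 0
Node u (S = 106.4): V_u = e^(−0.015)·[0.4773·58.3065 + 0.5227·10.0000] = 32.5640
Node d (S = 67.87): V_d = e^(−0.015)·[0.4773·10.0000 + 0.5227·0.0000] = 4.7018
Node 0 (S = 85): V_0 = e^(−0.015)·[0.4773·32.5640 + 0.5227·4.7018] = 17.7322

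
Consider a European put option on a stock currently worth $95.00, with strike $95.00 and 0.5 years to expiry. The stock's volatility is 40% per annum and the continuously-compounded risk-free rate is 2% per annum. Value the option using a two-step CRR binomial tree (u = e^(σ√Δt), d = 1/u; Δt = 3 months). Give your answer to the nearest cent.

CRR parameters: u = e^(σ√Δt) = e^(0.4·√0.25) = 1.2214, d = 1/u = 0.8187
Per-period rate: rΔt = 0.02·0.25 = 0.005, so R = e^0.005 = 1.0050
Risk-neutral probability p = (e^0.005 − 0.8187)/(1.2214 − 0.8187) = 0.1863/0.4027 = 0.4626
Terminal stock prices: S_uu = 141.7, S_ud = 95, S_dd = 63.68
Terminal payoffs (K − S): max(-46.72, 0) = 0, max(0, 0) = 0, max(31.32, 0) = 31.32
Node u (S = 116): V_u = e^(−0.005)·[0.4626·0.0000 + 0.5374·0.0000] = 0.0000
Node d (S = 77.78): V_d = e^(−0.005)·[0.4626·0.0000 + 0.5374·31.3196] = 16.7468
Node 0 (S = 95): V_0 = e^(−0.005)·[0.4626·0.0000 + 0.5374·16.7468] = 8.9546

$8.95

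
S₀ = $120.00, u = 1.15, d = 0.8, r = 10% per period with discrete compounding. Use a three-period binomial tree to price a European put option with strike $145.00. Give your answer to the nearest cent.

Risk-neutral probability p = (1 + 0.1 − 0.8)/(1.15 − 0.8) = 0.3000/0.3500 = 0.8571
Terminal stock prices: S_uuu = 182.5, S_uud = 127, S_udd = 88.32, S_ddd = 61.44
Terminal payoffs (K − S): max(-37.5, 0) = 0, max(18.04, 0) = 18.04, max(56.68, 0) = 56.68, max(83.56, 0) = 83.56
Node uu (S = 158.7): V_uu = 1/1.1·[0.8571·0.0000 + 0.1429·18.0400] = 2.3429
Node ud (S = 110.4): V_ud = 1/1.1·[0.8571·18.0400 + 0.1429·56.6800] = 21.4182
Node dd (S = 76.8): V_dd = 1/1.1·[0.8571·56.6800 + 0.1429·83.5600] = 55.0182
Node u (S = 138): V_u = 1/1.1·[0.8571·2.3429 + 0.1429·21.4182] = 4.6072
Node d (S = 96): V_d = 1/1.1·[0.8571·21.4182 + 0.1429·55.0182] = 23.8347
Node 0 (S = 120): V_0 = 1/1.1·[0.8571·4.6072 + 0.1429·23.8347] = 6.6854

$6.69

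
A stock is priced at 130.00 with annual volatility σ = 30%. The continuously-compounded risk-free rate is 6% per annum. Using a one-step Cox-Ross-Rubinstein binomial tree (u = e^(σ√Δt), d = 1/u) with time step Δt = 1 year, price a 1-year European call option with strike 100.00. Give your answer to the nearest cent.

37.47

CRR parameters: u = e^(σ√Δt) = e^(0.3·√1) = 1.3499, d = 1/u = 0.7408
Per-period rate: rΔt = 0.06·1 = 0.06, so R = e^0.06 = 1.0618
Risk-neutral probability p = (e^0.06 − 0.7408)/(1.3499 − 0.7408) = 0.3210/0.6090 = 0.5271
Terminal stock prices: S_u = 175.5, S_d = 96.31
Terminal payoffs (S − K): max(75.48, 0) = 75.48, max(-3.694, 0) = 0
Node 0 (S = 130): V_0 = e^(−0.06)·[0.5271·75.4816 + 0.4729·0.0000] = 37.4686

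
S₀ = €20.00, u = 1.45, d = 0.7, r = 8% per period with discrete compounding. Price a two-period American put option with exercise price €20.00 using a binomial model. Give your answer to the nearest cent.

Risk-neutral probability p = (1 + 0.08 − 0.7)/(1.45 − 0.7) = 0.3800/0.7500 = 0.5067
Terminal stock prices: S_uu = 42.05, S_ud = 20.3, S_dd = 9.8
Terminal payoffs (K − S): max(-22.05, 0) = 0, max(-0.3, 0) = 0, max(10.2, 0) = 10.2
Node u (S = 29): continuation = 1/1.08·[0.5067·0.0000 + 0.4933·0.0000] = 0.0000; exercise value = 0.0000 ≤ continuation, so V_u = 0.0000
Node d (S = 14): continuation = 1/1.08·[0.5067·0.0000 + 0.4933·10.2000] = 4.6593; exercise value = 6.0000 > continuation, so V_d = 6.0000 (exercise)
Node 0 (S = 20): continuation = 1/1.08·[0.5067·0.0000 + 0.4933·6.0000] = 2.7407; exercise value = 0.0000 ≤ continuation, so V_0 = 2.7407

€2.74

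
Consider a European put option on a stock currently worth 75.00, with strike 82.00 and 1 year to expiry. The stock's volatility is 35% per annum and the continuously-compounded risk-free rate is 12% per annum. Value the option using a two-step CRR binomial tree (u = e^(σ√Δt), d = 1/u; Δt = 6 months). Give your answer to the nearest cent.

CRR parameters: u = e^(σ√Δt) = e^(0.35·√0.5) = 1.2808, d = 1/u = 0.7808
Per-period rate: rΔt = 0.12·0.5 = 0.06, so R = e^0.06 = 1.0618
Risk-neutral probability p = (e^0.06 − 0.7808)/(1.2808 − 0.7808) = 0.2811/0.5000 = 0.5621
Terminal stock prices: S_uu = 123, S_ud = 75, S_dd = 45.72
Terminal payoffs (K − S): max(-41.03, 0) = 0, max(7, 0) = 7, max(36.28, 0) = 36.28
Node u (S = 96.06): V_u = e^(−0.06)·[0.5621·0.0000 + 0.4379·7.0000] = 2.8868
Node d (S = 58.56): V_d = e^(−0.06)·[0.5621·7.0000 + 0.4379·36.2810] = 18.6677
Node 0 (S = 75): V_0 = e^(−0.06)·[0.5621·2.8868 + 0.4379·18.6677] = 9.2266

9.23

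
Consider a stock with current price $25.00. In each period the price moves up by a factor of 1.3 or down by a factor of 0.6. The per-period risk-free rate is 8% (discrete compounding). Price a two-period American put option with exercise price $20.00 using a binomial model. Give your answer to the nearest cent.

$1.55

Risk-neutral probability p = (1 + 0.08 − 0.6)/(1.3 − 0.6) = 0.4800/0.7000 = 0.6857
Terminal stock prices: S_uu = 42.25, S_ud = 19.5, S_dd = 9
Terminal payoffs (K − S): max(-22.25, 0) = 0, max(0.5, 0) = 0.5, max(11, 0) = 11
Node u (S = 32.5): continuation = 1/1.08·[0.6857·0.0000 + 0.3143·0.5000] = 0.1455; exercise value = 0.0000 ≤ continuation, so V_u = 0.1455
Node d (S = 15): continuation = 1/1.08·[0.6857·0.5000 + 0.3143·11.0000] = 3.5185; exercise value = 5.0000 > continuation, so V_d = 5.0000 (exercise)
Node 0 (S = 25): continuation = 1/1.08·[0.6857·0.1455 + 0.3143·5.0000] = 1.5474; exercise value = 0.0000 ≤ continuation, so V_0 = 1.5474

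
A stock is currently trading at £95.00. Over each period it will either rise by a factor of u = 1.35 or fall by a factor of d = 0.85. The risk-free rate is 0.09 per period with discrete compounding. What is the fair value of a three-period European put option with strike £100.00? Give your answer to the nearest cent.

Risk-neutral probability p = (1 + 0.09 − 0.85)/(1.35 − 0.85) = 0.2400/0.5000 = 0.4800
Terminal stock prices: S_uuu = 233.7, S_uud = 147.2, S_udd = 92.66, S_ddd = 58.34
Terminal payoffs (K − S): max(-133.7, 0) = 0, max(-47.17, 0) = 0, max(7.339, 0) = 7.339, max(41.66, 0) = 41.66
Node uu (S = 173.1): V_uu = 1/1.09·[0.4800·0.0000 + 0.5200·0.0000] = 0.0000
Node ud (S = 109): V_ud = 1/1.09·[0.4800·0.0000 + 0.5200·7.3394] = 3.5014
Node dd (S = 68.64): V_dd = 1/1.09·[0.4800·7.3394 + 0.5200·41.6581] = 23.1056
Node u (S = 128.2): V_u = 1/1.09·[0.4800·0.0000 + 0.5200·3.5014] = 1.6704
Node d (S = 80.75): V_d = 1/1.09·[0.4800·3.5014 + 0.5200·23.1056] = 12.5647
Node 0 (S = 95): V_0 = 1/1.09·[0.4800·1.6704 + 0.5200·12.5647] = 6.7298

£6.73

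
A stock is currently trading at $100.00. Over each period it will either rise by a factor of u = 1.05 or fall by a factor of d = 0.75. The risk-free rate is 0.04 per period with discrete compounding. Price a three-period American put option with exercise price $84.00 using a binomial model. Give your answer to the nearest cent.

Risk-neutral probability p = (1 + 0.04 − 0.75)/(1.05 − 0.75) = 0.2900/0.3000 = 0.9667
Terminal stock prices: S_uuu = 115.8, S_uud = 82.69, S_udd = 59.06, S_ddd = 42.19
Terminal payoffs (K − S): max(-31.76, 0) = 0, max(1.312, 0) = 1.312, max(24.94, 0) = 24.94, max(41.81, 0) = 41.81
Node uu (S = 110.2): continuation = 1/1.04·[0.9667·0.0000 + 0.0333·1.3125] = 0.0421; exercise value = 0.0000 ≤ continuation, so V_uu = 0.0421
Node ud (S = 78.75): continuation = 1/1.04·[0.9667·1.3125 + 0.0333·24.9375] = 2.0192; exercise value = 5.2500 > continuation, so V_ud = 5.2500 (exercise)
Node dd (S = 56.25): continuation = 1/1.04·[0.9667·24.9375 + 0.0333·41.8125] = 24.5192; exercise value = 27.7500 > continuation, so V_dd = 27.7500 (exercise)
Node u (S = 105): continuation = 1/1.04·[0.9667·0.0421 + 0.0333·5.2500] = 0.2074; exercise value = 0.0000 ≤ continuation, so V_u = 0.2074
Node d (S = 75): continuation = 1/1.04·[0.9667·5.2500 + 0.0333·27.7500] = 5.7692; exercise value = 9.0000 > continuation, so V_d = 9.0000 (exercise)
Node 0 (S = 100): continuation = 1/1.04·[0.9667·0.2074 + 0.0333·9.0000] = 0.4812; exercise value = 0.0000 ≤ continuation, so V_0 = 0.4812

$0.48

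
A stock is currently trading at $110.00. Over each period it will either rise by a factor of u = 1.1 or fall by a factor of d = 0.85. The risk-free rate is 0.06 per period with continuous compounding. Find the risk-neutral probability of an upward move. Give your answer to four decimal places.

p = 0.8473

Risk-neutral probability p = (e^0.06 − 0.85)/(1.1 − 0.85) = 0.2118/0.2500 = 0.8473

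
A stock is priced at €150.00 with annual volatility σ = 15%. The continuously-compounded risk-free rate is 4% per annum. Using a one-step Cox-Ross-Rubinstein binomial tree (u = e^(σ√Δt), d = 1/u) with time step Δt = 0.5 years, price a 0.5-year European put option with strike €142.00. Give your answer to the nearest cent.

€3.00

CRR parameters: u = e^(σ√Δt) = e^(0.15·√0.5) = 1.1119, d = 1/u = 0.8994
Per-period rate: rΔt = 0.04·0.5 = 0.02, so R = e^0.02 = 1.0202
Risk-neutral probability p = (e^0.02 − 0.8994)/(1.1119 − 0.8994) = 0.1208/0.2125 = 0.5686
Terminal stock prices: S_u = 166.8, S_d = 134.9
Terminal payoffs (K − S): max(-24.78, 0) = 0, max(7.095, 0) = 7.095
Node 0 (S = 150): V_0 = e^(−0.02)·[0.5686·0.0000 + 0.4314·7.0952] = 3.0005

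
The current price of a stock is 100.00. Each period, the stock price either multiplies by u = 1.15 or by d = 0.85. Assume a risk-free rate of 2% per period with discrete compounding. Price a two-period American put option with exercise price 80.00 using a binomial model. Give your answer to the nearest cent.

Risk-neutral probability p = (1 + 0.02 − 0.85)/(1.15 − 0.85) = 0.1700/0.3000 = 0.5667
Terminal stock prices: S_uu = 132.2, S_ud = 97.75, S_dd = 72.25
Terminal payoffs (K − S): max(-52.25, 0) = 0, max(-17.75, 0) = 0, max(7.75, 0) = 7.75
Node u (S = 115): continuation = 1/1.02·[0.5667·0.0000 + 0.4333·0.0000] = 0.0000; exercise value = 0.0000 ≤ continuation, so V_u = 0.0000
Node d (S = 85): continuation = 1/1.02·[0.5667·0.0000 + 0.4333·7.7500] = 3.2925; exercise value = 0.0000 ≤ continuation, so V_d = 3.2925
Node 0 (S = 100): continuation = 1/1.02·[0.5667·0.0000 + 0.4333·3.2925] = 1.3988; exercise value = 0.0000 ≤ continuation, so V_0 = 1.3988

1.40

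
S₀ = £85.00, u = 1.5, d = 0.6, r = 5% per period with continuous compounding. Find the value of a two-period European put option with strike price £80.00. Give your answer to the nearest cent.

£12.70

Risk-neutral probability p = (e^0.05 − 0.6)/(1.5 − 0.6) = 0.4513/0.9000 = 0.5014
Terminal stock prices: S_uu = 191.2, S_ud = 76.5, S_dd = 30.6
Terminal payoffs (K − S): max(-111.2, 0) = 0, max(3.5, 0) = 3.5, max(49.4, 0) = 49.4
Node u (S = 127.5): V_u = e^(−0.05)·[0.5014·0.0000 + 0.4986·3.5000] = 1.6599
Node d (S = 51): V_d = e^(−0.05)·[0.5014·3.5000 + 0.4986·49.4000] = 25.0984
Node 0 (S = 85): V_0 = e^(−0.05)·[0.5014·1.6599 + 0.4986·25.0984] = 12.6952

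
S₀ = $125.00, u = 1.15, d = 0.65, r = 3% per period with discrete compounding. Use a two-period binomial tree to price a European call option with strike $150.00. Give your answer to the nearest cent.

$8.34

Risk-neutral probability p = (1 + 0.03 − 0.65)/(1.15 − 0.65) = 0.3800/0.5000 = 0.7600
Terminal stock prices: S_uu = 165.3, S_ud = 93.44, S_dd = 52.81
Terminal payoffs (S − K): max(15.31, 0) = 15.31, max(-56.56, 0) = 0, max(-97.19, 0) = 0
Node u (S = 143.8): V_u = 1/1.03·[0.7600·15.3125 + 0.2400·0.0000] = 11.2985
Node d (S = 81.25): V_d = 1/1.03·[0.7600·0.0000 + 0.2400·0.0000] = 0.0000
Node 0 (S = 125): V_0 = 1/1.03·[0.7600·11.2985 + 0.2400·0.0000] = 8.3368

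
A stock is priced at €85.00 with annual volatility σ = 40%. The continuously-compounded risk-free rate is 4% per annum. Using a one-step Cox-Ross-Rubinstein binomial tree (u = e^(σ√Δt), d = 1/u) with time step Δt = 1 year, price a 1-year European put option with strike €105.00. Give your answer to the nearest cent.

€25.33

CRR parameters: u = e^(σ√Δt) = e^(0.4·√1) = 1.4918, d = 1/u = 0.6703
Per-period rate: rΔt = 0.04·1 = 0.04, so R = e^0.04 = 1.0408
Risk-neutral probability p = (e^0.04 − 0.6703)/(1.4918 − 0.6703) = 0.3705/0.8215 = 0.4510
Terminal stock prices: S_u = 126.8, S_d = 56.98
Terminal payoffs (K − S): max(-21.81, 0) = 0, max(48.02, 0) = 48.02
Node 0 (S = 85): V_0 = e^(−0.04)·[0.4510·0.0000 + 0.5490·48.0228] = 25.3312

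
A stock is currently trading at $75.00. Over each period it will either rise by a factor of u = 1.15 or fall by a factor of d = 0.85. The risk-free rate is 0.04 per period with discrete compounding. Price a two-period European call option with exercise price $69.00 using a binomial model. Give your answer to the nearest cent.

$13.05

Risk-neutral probability p = (1 + 0.04 − 0.85)/(1.15 − 0.85) = 0.1900/0.3000 = 0.6333
Terminal stock prices: S_uu = 99.19, S_ud = 73.31, S_dd = 54.19
Terminal payoffs (S − K): max(30.19, 0) = 30.19, max(4.312, 0) = 4.312, max(-14.81, 0) = 0
Node u (S = 86.25): V_u = 1/1.04·[0.6333·30.1875 + 0.3667·4.3125] = 19.9038
Node d (S = 63.75): V_d = 1/1.04·[0.6333·4.3125 + 0.3667·0.0000] = 2.6262
Node 0 (S = 75): V_0 = 1/1.04·[0.6333·19.9038 + 0.3667·2.6262] = 13.0468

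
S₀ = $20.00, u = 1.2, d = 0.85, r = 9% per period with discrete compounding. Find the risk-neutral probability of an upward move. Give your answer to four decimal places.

Risk-neutral probability p = (1 + 0.09 − 0.85)/(1.2 − 0.85) = 0.2400/0.3500 = 0.6857

p = 0.6857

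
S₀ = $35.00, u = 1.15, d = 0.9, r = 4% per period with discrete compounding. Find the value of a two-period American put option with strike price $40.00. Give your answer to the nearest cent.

$5.00

Risk-neutral probability p = (1 + 0.04 − 0.9)/(1.15 − 0.9) = 0.1400/0.2500 = 0.5600
Terminal stock prices: S_uu = 46.29, S_ud = 36.23, S_dd = 28.35
Terminal payoffs (K − S): max(-6.287, 0) = 0, max(3.775, 0) = 3.775, max(11.65, 0) = 11.65
Node u (S = 40.25): continuation = 1/1.04·[0.5600·0.0000 + 0.4400·3.7750] = 1.5971; exercise value = 0.0000 ≤ continuation, so V_u = 1.5971
Node d (S = 31.5): continuation = 1/1.04·[0.5600·3.7750 + 0.4400·11.6500] = 6.9615; exercise value = 8.5000 > continuation, so V_d = 8.5000 (exercise)
Node 0 (S = 35): continuation = 1/1.04·[0.5600·1.5971 + 0.4400·8.5000] = 4.4561; exercise value = 5.0000 > continuation, so V_0 = 5.0000 (exercise)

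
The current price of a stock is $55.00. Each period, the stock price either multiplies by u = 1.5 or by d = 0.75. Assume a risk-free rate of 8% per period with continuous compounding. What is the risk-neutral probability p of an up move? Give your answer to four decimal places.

p = 0.4444

Risk-neutral probability p = (e^0.08 − 0.75)/(1.5 − 0.75) = 0.3333/0.7500 = 0.4444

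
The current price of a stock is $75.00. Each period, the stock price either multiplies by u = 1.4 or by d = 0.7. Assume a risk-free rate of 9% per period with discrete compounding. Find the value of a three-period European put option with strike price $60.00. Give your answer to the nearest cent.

Risk-neutral probability p = (1 + 0.09 − 0.7)/(1.4 − 0.7) = 0.3900/0.7000 = 0.5571
Terminal stock prices: S_uuu = 205.8, S_uud = 102.9, S_udd = 51.45, S_ddd = 25.72
Terminal payoffs (K − S): max(-145.8, 0) = 0, max(-42.9, 0) = 0, max(8.55, 0) = 8.55, max(34.28, 0) = 34.28
Node uu (S = 147): V_uu = 1/1.09·[0.5571·0.0000 + 0.4429·0.0000] = 0.0000
Node ud (S = 73.5): V_ud = 1/1.09·[0.5571·0.0000 + 0.4429·8.5500] = 3.4738
Node dd (S = 36.75): V_dd = 1/1.09·[0.5571·8.5500 + 0.4429·34.2750] = 18.2959
Node u (S = 105): V_u = 1/1.09·[0.5571·0.0000 + 0.4429·3.4738] = 1.4114
Node d (S = 52.5): V_d = 1/1.09·[0.5571·3.4738 + 0.4429·18.2959] = 9.2090
Node 0 (S = 75): V_0 = 1/1.09·[0.5571·1.4114 + 0.4429·9.2090] = 4.4630

$4.46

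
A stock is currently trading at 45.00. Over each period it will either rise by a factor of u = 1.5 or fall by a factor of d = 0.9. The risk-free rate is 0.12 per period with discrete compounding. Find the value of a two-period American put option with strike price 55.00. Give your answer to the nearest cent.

Risk-neutral probability p = (1 + 0.12 − 0.9)/(1.5 − 0.9) = 0.2200/0.6000 = 0.3667
Terminal stock prices: S_uu = 101.2, S_ud = 60.75, S_dd = 36.45
Terminal payoffs (K − S): max(-46.25, 0) = 0, max(-5.75, 0) = 0, max(18.55, 0) = 18.55
Node u (S = 67.5): continuation = 1/1.12·[0.3667·0.0000 + 0.6333·0.0000] = 0.0000; exercise value = 0.0000 ≤ continuation, so V_u = 0.0000
Node d (S = 40.5): continuation = 1/1.12·[0.3667·0.0000 + 0.6333·18.5500] = 10.4896; exercise value = 14.5000 > continuation, so V_d = 14.5000 (exercise)
Node 0 (S = 45): continuation = 1/1.12·[0.3667·0.0000 + 0.6333·14.5000] = 8.1994; exercise value = 10.0000 > continuation, so V_0 = 10.0000 (exercise)

10.00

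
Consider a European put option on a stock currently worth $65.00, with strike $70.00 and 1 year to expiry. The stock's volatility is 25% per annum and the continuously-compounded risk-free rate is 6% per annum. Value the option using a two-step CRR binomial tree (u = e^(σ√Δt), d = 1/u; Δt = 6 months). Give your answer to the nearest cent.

CRR parameters: u = e^(σ√Δt) = e^(0.25·√0.5) = 1.1934, d = 1/u = 0.8380
Per-period rate: rΔt = 0.06·0.5 = 0.03, so R = e^0.03 = 1.0305
Risk-neutral probability p = (e^0.03 − 0.8380)/(1.1934 − 0.8380) = 0.1925/0.3554 = 0.5416
Terminal stock prices: S_uu = 92.57, S_ud = 65, S_dd = 45.64
Terminal payoffs (K − S): max(-22.57, 0) = 0, max(5, 0) = 5, max(24.36, 0) = 24.36
Node u (S = 77.57): V_u = e^(−0.03)·[0.5416·0.0000 + 0.4584·5.0000] = 2.2242
Node d (S = 54.47): V_d = e^(−0.03)·[0.5416·5.0000 + 0.4584·24.3577] = 13.4633
Node 0 (S = 65): V_0 = e^(−0.03)·[0.5416·2.2242 + 0.4584·13.4633] = 7.1581

$7.16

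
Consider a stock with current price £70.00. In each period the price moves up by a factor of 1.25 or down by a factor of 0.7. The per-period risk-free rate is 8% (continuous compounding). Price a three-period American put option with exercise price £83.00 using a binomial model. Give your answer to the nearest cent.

£14.17

Risk-neutral probability p = (e^0.08 − 0.7)/(1.25 − 0.7) = 0.3833/0.5500 = 0.6969
Terminal stock prices: S_uuu = 136.7, S_uud = 76.56, S_udd = 42.87, S_ddd = 24.01
Terminal payoffs (K − S): max(-53.72, 0) = 0, max(6.438, 0) = 6.438, max(40.13, 0) = 40.13, max(58.99, 0) = 58.99
Node uu (S = 109.4): continuation = e^(−0.08)·[0.6969·0.0000 + 0.3031·6.4375] = 1.8013; exercise value = 0.0000 ≤ continuation, so V_uu = 1.8013
Node ud (S = 61.25): continuation = e^(−0.08)·[0.6969·6.4375 + 0.3031·40.1250] = 15.3687; exercise value = 21.7500 > continuation, so V_ud = 21.7500 (exercise)
Node dd (S = 34.3): continuation = e^(−0.08)·[0.6969·40.1250 + 0.3031·58.9900] = 42.3187; exercise value = 48.7000 > continuation, so V_dd = 48.7000 (exercise)
Node u (S = 87.5): continuation = e^(−0.08)·[0.6969·1.8013 + 0.3031·21.7500] = 7.2446; exercise value = 0.0000 ≤ continuation, so V_u = 7.2446
Node d (S = 49): continuation = e^(−0.08)·[0.6969·21.7500 + 0.3031·48.7000] = 27.6187; exercise value = 34.0000 > continuation, so V_d = 34.0000 (exercise)
Node 0 (S = 70): continuation = e^(−0.08)·[0.6969·7.2446 + 0.3031·34.0000] = 14.1741; exercise value = 13.0000 ≤ continuation, so V_0 = 14.1741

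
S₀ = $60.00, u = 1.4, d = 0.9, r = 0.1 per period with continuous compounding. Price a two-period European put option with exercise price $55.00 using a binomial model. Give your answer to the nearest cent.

$1.82

Risk-neutral probability p = (e^0.1 − 0.9)/(1.4 − 0.9) = 0.2052/0.5000 = 0.4103
Terminal stock prices: S_uu = 117.6, S_ud = 75.6, S_dd = 48.6
Terminal payoffs (K − S): max(-62.6, 0) = 0, max(-20.6, 0) = 0, max(6.4, 0) = 6.4
Node u (S = 84): V_u = e^(−0.1)·[0.4103·0.0000 + 0.5897·0.0000] = 0.0000
Node d (S = 54): V_d = e^(−0.1)·[0.4103·0.0000 + 0.5897·6.4000] = 3.4147
Node 0 (S = 60): V_0 = e^(−0.1)·[0.4103·0.0000 + 0.5897·3.4147] = 1.8219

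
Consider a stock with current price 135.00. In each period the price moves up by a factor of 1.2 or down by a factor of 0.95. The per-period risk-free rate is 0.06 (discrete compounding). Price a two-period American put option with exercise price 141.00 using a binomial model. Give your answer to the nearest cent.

Risk-neutral probability p = (1 + 0.06 − 0.95)/(1.2 − 0.95) = 0.1100/0.2500 = 0.4400
Terminal stock prices: S_uu = 194.4, S_ud = 153.9, S_dd = 121.8
Terminal payoffs (K − S): max(-53.4, 0) = 0, max(-12.9, 0) = 0, max(19.16, 0) = 19.16
Node u (S = 162): continuation = 1/1.06·[0.4400·0.0000 + 0.5600·0.0000] = 0.0000; exercise value = 0.0000 ≤ continuation, so V_u = 0.0000
Node d (S = 128.2): continuation = 1/1.06·[0.4400·0.0000 + 0.5600·19.1625] = 10.1236; exercise value = 12.7500 > continuation, so V_d = 12.7500 (exercise)
Node 0 (S = 135): continuation = 1/1.06·[0.4400·0.0000 + 0.5600·12.7500] = 6.7358; exercise value = 6.0000 ≤ continuation, so V_0 = 6.7358

6.74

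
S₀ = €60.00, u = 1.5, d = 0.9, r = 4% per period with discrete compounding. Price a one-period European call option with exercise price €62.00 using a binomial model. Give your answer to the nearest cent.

Risk-neutral probability p = (1 + 0.04 − 0.9)/(1.5 − 0.9) = 0.1400/0.6000 = 0.2333
Terminal stock prices: S_u = 90, S_d = 54
Terminal payoffs (S − K): max(28, 0) = 28, max(-8, 0) = 0
Node 0 (S = 60): V_0 = 1/1.04·[0.2333·28.0000 + 0.7667·0.0000] = 6.2821

€6.28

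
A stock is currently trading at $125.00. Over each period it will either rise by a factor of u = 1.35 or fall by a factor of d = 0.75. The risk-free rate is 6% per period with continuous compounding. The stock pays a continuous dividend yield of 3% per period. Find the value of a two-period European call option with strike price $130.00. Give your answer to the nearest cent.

$18.95

Per-period risk-free factor R = e^0.06 = 1.0618; dividend-adjusted growth = e^(0.06−0.03) = 1.0305.
Risk-neutral probability p = (1.0305 − 0.75)/(1.35 − 0.75) = 0.2805/0.6000 = 0.4674
Terminal stock prices: S_uu = 227.8, S_ud = 126.6, S_dd = 70.31
Terminal payoffs (S − K): max(97.81, 0) = 97.81, max(-3.438, 0) = 0, max(-59.69, 0) = 0
Node u (S = 168.8): V_u = e^(−0.06)·[0.4674·97.8125 + 0.5326·0.0000] = 43.0574
Node d (S = 93.75): V_d = e^(−0.06)·[0.4674·0.0000 + 0.5326·0.0000] = 0.0000
Node 0 (S = 125): V_0 = e^(−0.06)·[0.4674·43.0574 + 0.5326·0.0000] = 18.9540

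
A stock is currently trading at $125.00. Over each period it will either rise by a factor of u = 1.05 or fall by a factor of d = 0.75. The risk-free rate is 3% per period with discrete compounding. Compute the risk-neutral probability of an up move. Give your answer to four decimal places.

Risk-neutral probability p = (1 + 0.03 − 0.75)/(1.05 − 0.75) = 0.2800/0.3000 = 0.9333

p = 0.9333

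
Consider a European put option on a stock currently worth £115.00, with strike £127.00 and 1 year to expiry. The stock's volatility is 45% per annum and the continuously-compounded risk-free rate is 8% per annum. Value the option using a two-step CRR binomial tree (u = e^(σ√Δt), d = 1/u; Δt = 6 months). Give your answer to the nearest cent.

CRR parameters: u = e^(σ√Δt) = e^(0.45·√0.5) = 1.3746, d = 1/u = 0.7275
Per-period rate: rΔt = 0.08·0.5 = 0.04, so R = e^0.04 = 1.0408
Risk-neutral probability p = (e^0.04 − 0.7275)/(1.3746 − 0.7275) = 0.3134/0.6472 = 0.4842
Terminal stock prices: S_uu = 217.3, S_ud = 115, S_dd = 60.86
Terminal payoffs (K − S): max(-90.31, 0) = 0, max(12, 0) = 12, max(66.14, 0) = 66.14
Node u (S = 158.1): V_u = e^(−0.04)·[0.4842·0.0000 + 0.5158·12.0000] = 5.9472
Node d (S = 83.66): V_d = e^(−0.04)·[0.4842·12.0000 + 0.5158·66.1424] = 38.3625
Node 0 (S = 115): V_0 = e^(−0.04)·[0.4842·5.9472 + 0.5158·38.3625] = 21.7791

£21.78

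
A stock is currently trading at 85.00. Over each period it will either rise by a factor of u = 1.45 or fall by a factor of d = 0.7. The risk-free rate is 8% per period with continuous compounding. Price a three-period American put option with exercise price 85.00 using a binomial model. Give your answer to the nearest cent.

13.87

Risk-neutral probability p = (e^0.08 − 0.7)/(1.45 − 0.7) = 0.3833/0.7500 = 0.5110
Terminal stock prices: S_uuu = 259.1, S_uud = 125.1, S_udd = 60.39, S_ddd = 29.15
Terminal payoffs (K − S): max(-174.1, 0) = 0, max(-40.1, 0) = 0, max(24.61, 0) = 24.61, max(55.85, 0) = 55.85
Node uu (S = 178.7): continuation = e^(−0.08)·[0.5110·0.0000 + 0.4890·0.0000] = 0.0000; exercise value = 0.0000 ≤ continuation, so V_uu = 0.0000
Node ud (S = 86.27): continuation = e^(−0.08)·[0.5110·0.0000 + 0.4890·24.6075] = 11.1068; exercise value = 0.0000 ≤ continuation, so V_ud = 11.1068
Node dd (S = 41.65): continuation = e^(−0.08)·[0.5110·24.6075 + 0.4890·55.8450] = 36.8149; exercise value = 43.3500 > continuation, so V_dd = 43.3500 (exercise)
Node u (S = 123.2): continuation = e^(−0.08)·[0.5110·0.0000 + 0.4890·11.1068] = 5.0131; exercise value = 0.0000 ≤ continuation, so V_u = 5.0131
Node d (S = 59.5): continuation = e^(−0.08)·[0.5110·11.1068 + 0.4890·43.3500] = 24.8061; exercise value = 25.5000 > continuation, so V_d = 25.5000 (exercise)
Node 0 (S = 85): continuation = e^(−0.08)·[0.5110·5.0131 + 0.4890·25.5000] = 13.8746; exercise value = 0.0000 ≤ continuation, so V_0 = 13.8746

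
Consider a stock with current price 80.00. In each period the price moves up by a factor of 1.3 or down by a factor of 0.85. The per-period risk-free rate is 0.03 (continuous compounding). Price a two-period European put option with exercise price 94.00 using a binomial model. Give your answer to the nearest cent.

14.77

Risk-neutral probability p = (e^0.03 − 0.85)/(1.3 − 0.85) = 0.1805/0.4500 = 0.4010
Terminal stock prices: S_uu = 135.2, S_ud = 88.4, S_dd = 57.8
Terminal payoffs (K − S): max(-41.2, 0) = 0, max(5.6, 0) = 5.6, max(36.2, 0) = 36.2
Node u (S = 104): V_u = e^(−0.03)·[0.4010·0.0000 + 0.5990·5.6000] = 3.2552
Node d (S = 68): V_d = e^(−0.03)·[0.4010·5.6000 + 0.5990·36.2000] = 23.2219
Node 0 (S = 80): V_0 = e^(−0.03)·[0.4010·3.2552 + 0.5990·23.2219] = 14.7654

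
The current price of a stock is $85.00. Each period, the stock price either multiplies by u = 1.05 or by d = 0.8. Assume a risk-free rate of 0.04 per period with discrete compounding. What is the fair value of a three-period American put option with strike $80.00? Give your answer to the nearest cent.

Risk-neutral probability p = (1 + 0.04 − 0.8)/(1.05 − 0.8) = 0.2400/0.2500 = 0.9600
Terminal stock prices: S_uuu = 98.4, S_uud = 74.97, S_udd = 57.12, S_ddd = 43.52
Terminal payoffs (K − S): max(-18.4, 0) = 0, max(5.03, 0) = 5.03, max(22.88, 0) = 22.88, max(36.48, 0) = 36.48
Node uu (S = 93.71): continuation = 1/1.04·[0.9600·0.0000 + 0.0400·5.0300] = 0.1935; exercise value = 0.0000 ≤ continuation, so V_uu = 0.1935
Node ud (S = 71.4): continuation = 1/1.04·[0.9600·5.0300 + 0.0400·22.8800] = 5.5231; exercise value = 8.6000 > continuation, so V_ud = 8.6000 (exercise)
Node dd (S = 54.4): continuation = 1/1.04·[0.9600·22.8800 + 0.0400·36.4800] = 22.5231; exercise value = 25.6000 > continuation, so V_dd = 25.6000 (exercise)
Node u (S = 89.25): continuation = 1/1.04·[0.9600·0.1935 + 0.0400·8.6000] = 0.5093; exercise value = 0.0000 ≤ continuation, so V_u = 0.5093
Node d (S = 68): continuation = 1/1.04·[0.9600·8.6000 + 0.0400·25.6000] = 8.9231; exercise value = 12.0000 > continuation, so V_d = 12.0000 (exercise)
Node 0 (S = 85): continuation = 1/1.04·[0.9600·0.5093 + 0.0400·12.0000] = 0.9317; exercise value = 0.0000 ≤ continuation, so V_0 = 0.9317

$0.93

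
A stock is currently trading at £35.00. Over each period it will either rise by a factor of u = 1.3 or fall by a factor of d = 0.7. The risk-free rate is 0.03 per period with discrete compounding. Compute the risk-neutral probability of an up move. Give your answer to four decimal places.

p = 0.5500

Risk-neutral probability p = (1 + 0.03 − 0.7)/(1.3 − 0.7) = 0.3300/0.6000 = 0.5500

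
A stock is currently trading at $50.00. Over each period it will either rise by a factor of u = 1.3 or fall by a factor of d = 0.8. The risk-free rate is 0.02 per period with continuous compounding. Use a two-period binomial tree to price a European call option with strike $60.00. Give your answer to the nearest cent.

$4.57

Risk-neutral probability p = (e^0.02 − 0.8)/(1.3 − 0.8) = 0.2202/0.5000 = 0.4404
Terminal stock prices: S_uu = 84.5, S_ud = 52, S_dd = 32
Terminal payoffs (S − K): max(24.5, 0) = 24.5, max(-8, 0) = 0, max(-28, 0) = 0
Node u (S = 65): V_u = e^(−0.02)·[0.4404·24.5000 + 0.5596·0.0000] = 10.5762
Node d (S = 40): V_d = e^(−0.02)·[0.4404·0.0000 + 0.5596·0.0000] = 0.0000
Node 0 (S = 50): V_0 = e^(−0.02)·[0.4404·10.5762 + 0.5596·0.0000] = 4.5656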